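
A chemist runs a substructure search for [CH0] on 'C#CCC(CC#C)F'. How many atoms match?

2

The query [CH0] means: aliphatic carbon with no attached hydrogen.
Check the 8 heavy atoms by environment: 2× C (H2) → no; 3× C (H1) → no; 1× F (H0) → no; 2× C (H0) → match.
That gives 2 matching atoms.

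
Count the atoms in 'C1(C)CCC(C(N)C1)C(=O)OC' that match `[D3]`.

Check the 12 heavy atoms by environment: 3× C (D2) → no; 4× C (D3) → match; 1× O (D1) → no; 1× O (D2) → no; 2× C (D1) → no; 1× N (D1) → no.
That gives 4 matching atoms.

4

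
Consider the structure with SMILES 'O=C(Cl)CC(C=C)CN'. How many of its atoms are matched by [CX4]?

Check the 9 heavy atoms by environment: 3× C (X4) → match; 3× C (X3) → no; 1× N (X3) → no; 1× O (X1) → no; 1× Cl (X1) → no.
That gives 3 matching atoms.

3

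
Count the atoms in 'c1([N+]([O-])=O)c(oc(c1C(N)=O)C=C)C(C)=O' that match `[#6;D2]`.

The query [#6;D2] means: any carbon bonded to exactly two heavy atoms.
Check the 16 heavy atoms by environment: 1× o (aromatic, D2) → no; 4× c (aromatic, D3) → no; 2× C (D3) → no; 3× O (D1) → no; 1× N (D1) → no; 1× N (charge +1, D3) → no; 1× O (charge -1, D1) → no; 2× C (D1) → no; 1× C (D2) → match.
That gives 1 matching atom.

1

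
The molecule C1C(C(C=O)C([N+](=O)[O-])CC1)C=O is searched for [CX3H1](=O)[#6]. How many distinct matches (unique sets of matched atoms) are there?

2

[CX3H1](=O)[#6] is the SMARTS for an aldehyde: an sp2 carbon with one H, double-bonded to O and single-bonded to carbon.
The molecule carries 2 separate instances of an aldehyde (-CHO) meeting every constraint; each maps to a distinct set of atoms, giving 2 matches.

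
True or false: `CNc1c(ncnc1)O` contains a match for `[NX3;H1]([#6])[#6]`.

True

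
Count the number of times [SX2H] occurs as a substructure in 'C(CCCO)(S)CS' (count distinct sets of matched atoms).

[SX2H] is the SMARTS for a thiol: an aliphatic sulfur with two connections, one being H.
The molecule carries 2 separate instances of a thiol (-SH) meeting every constraint; each maps to a distinct set of atoms, giving 2 matches.

2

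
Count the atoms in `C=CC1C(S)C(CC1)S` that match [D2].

The query [D2] means: atom with exactly two heavy-atom neighbours.
Check the 9 heavy atoms by environment: 3× C (D3) → no; 3× C (D2) → match; 2× S (D1) → no; 1× C (D1) → no.
That gives 3 matching atoms.

3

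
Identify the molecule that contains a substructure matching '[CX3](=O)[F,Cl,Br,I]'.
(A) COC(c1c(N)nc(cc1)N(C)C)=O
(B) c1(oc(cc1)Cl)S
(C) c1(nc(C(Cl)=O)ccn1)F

C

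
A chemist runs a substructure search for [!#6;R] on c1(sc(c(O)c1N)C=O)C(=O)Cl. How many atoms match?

The query [!#6;R] means: non-carbon atom that is part of a ring.
Check the 12 heavy atoms by environment: 1× s (aromatic, in 5-ring) → match; 4× c (aromatic, in 5-ring) → no; 3× O (acyclic) → no; 2× C (acyclic) → no; 1× Cl (acyclic) → no; 1× N (acyclic) → no.
That gives 1 matching atom.

1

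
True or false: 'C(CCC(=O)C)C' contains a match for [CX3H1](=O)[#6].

False

The pattern [CX3H1](=O)[#6] describes an sp2 carbon with one H, double-bonded to O and single-bonded to carbon — an aldehyde.
The closest candidate here is an acetyl/ketone group (-C(=O)CH3), but the carbonyl carbon has H0 (two carbon neighbours), not H1. No other fragment satisfies the full query, so there is no match.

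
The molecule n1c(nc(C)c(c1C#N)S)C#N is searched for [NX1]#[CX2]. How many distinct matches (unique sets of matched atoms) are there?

2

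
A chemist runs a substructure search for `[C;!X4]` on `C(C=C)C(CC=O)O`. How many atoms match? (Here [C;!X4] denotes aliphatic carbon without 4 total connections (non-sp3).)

3

The query [C;!X4] means: aliphatic carbon that does not have four total connections.
Check the 8 heavy atoms by environment: 3× C (X4) → no; 3× C (X3) → match; 1× O (X2) → no; 1× O (X1) → no.
That gives 3 matching atoms.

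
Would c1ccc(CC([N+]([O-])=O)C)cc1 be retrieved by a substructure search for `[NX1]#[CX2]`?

No

The pattern [NX1]#[CX2] describes a nitrogen triple-bonded to a two-connected carbon — a nitrile.
The closest candidate here is a nitro group (-[N+](=O)[O-]), but there is no C#N triple bond. No other fragment satisfies the full query, so there is no match.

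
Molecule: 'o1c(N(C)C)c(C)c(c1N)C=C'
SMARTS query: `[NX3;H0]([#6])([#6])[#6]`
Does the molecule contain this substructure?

The pattern [NX3;H0]([#6])([#6])[#6] describes a trivalent nitrogen with no H, bonded to three carbons — a tertiary amine.
The molecule carries a dimethylamino group (-N(CH3)2), whose atoms satisfy every constraint of the query, so the pattern matches.

Yes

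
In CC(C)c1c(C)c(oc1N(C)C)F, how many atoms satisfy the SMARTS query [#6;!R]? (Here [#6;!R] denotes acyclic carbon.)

Check the 13 heavy atoms by environment: 1× o (aromatic, in 5-ring) → no; 4× c (aromatic, in 5-ring) → no; 6× C (acyclic) → match; 1× F (acyclic) → no; 1× N (acyclic) → no.
That gives 6 matching atoms.

6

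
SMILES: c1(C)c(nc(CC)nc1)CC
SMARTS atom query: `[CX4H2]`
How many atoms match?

2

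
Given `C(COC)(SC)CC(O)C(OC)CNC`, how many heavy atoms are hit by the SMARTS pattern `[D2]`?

7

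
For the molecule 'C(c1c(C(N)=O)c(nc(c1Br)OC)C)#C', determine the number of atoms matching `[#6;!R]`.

The query [#6;!R] means: carbon not in any ring.
Check the 15 heavy atoms by environment: 1× n (aromatic, in 6-ring) → no; 5× c (aromatic, in 6-ring) → no; 5× C (acyclic) → match; 2× O (acyclic) → no; 1× N (acyclic) → no; 1× Br (acyclic) → no.
That gives 5 matching atoms.

5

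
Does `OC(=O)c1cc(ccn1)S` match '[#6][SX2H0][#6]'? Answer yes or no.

The pattern [#6][SX2H0][#6] describes an aliphatic sulfur bridging two carbons with no H on the sulfur — a thioether.
The closest candidate here is a thiol (-SH), but the sulfur has H1, not H0 bridging two carbons. No other fragment satisfies the full query, so there is no match.

No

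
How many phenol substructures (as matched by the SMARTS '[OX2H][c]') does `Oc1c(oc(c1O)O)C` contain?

3

[OX2H][c] is the SMARTS for a phenol: a hydroxyl oxygen attached to an aromatic carbon.
The molecule carries 3 separate instances of a hydroxyl group (-OH) meeting every constraint; each maps to a distinct set of atoms, giving 3 matches.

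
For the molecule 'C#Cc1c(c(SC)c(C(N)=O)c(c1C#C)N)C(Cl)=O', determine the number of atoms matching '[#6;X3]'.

8

Check the 19 heavy atoms by environment: 6× c (aromatic, X3) → match; 4× C (X2) → no; 1× S (X2) → no; 1× C (X4) → no; 2× C (X3) → match; 2× O (X1) → no; 1× Cl (X1) → no; 2× N (X3) → no.
Summing the matching environments: 6 + 2 = 8 matching atoms.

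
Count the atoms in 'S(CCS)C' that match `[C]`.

The query [C] means: uppercase C matches aliphatic (non-aromatic) carbon only.
Check the 5 heavy atoms by environment: 3× C → match; 2× S → no.
That gives 3 matching atoms.

3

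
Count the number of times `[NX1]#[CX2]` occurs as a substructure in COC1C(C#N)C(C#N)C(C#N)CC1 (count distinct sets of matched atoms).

3

[NX1]#[CX2] is the SMARTS for a nitrile: a nitrogen triple-bonded to a two-connected carbon.
The molecule carries 3 separate instances of a nitrile (-C#N) meeting every constraint; each maps to a distinct set of atoms, giving 3 matches.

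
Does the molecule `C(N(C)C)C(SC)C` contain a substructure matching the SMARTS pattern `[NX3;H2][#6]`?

No

The pattern [NX3;H2][#6] describes a trivalent nitrogen with two H attached to carbon — a primary amine.
The closest candidate here is a dimethylamino group (-N(CH3)2), but the nitrogen has H0, not H2. No other fragment satisfies the full query, so there is no match.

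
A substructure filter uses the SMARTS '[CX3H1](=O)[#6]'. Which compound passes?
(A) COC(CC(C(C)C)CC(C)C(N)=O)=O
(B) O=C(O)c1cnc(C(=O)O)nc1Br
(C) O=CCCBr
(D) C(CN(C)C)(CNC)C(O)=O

[CX3H1](=O)[#6] describes an sp2 carbon with one H, double-bonded to O and single-bonded to carbon (an aldehyde).
(A) has a methyl-ester group (-C(=O)OCH3) but the carbonyl carbon has H0, not H1.
(B) has a carboxylic acid group (-C(=O)OH) but the carbonyl carbon has H0 and is bonded to O, not H1.
(C) contains an aldehyde (-CHO), which satisfies every atom and bond constraint.
(D) has a carboxylic acid group (-C(=O)OH) but the carbonyl carbon has H0 and is bonded to O, not H1.
So the answer is (C).

C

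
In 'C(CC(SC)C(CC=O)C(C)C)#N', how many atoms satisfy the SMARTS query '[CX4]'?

The query [CX4] means: C with X4: aliphatic carbon with exactly 4 total connections (bonds + H).
Check the 13 heavy atoms by environment: 8× C (X4) → match; 1× C (X3) → no; 1× O (X1) → no; 1× S (X2) → no; 1× C (X2) → no; 1× N (X1) → no.
That gives 8 matching atoms.

8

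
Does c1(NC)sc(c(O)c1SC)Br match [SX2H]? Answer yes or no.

No

The pattern [SX2H] describes an aliphatic sulfur with two connections, one being H — a thiol.
The closest candidate here is a methylthio ether (-SCH3), but the sulfur has H0 (bonded to two carbons), not H1. No other fragment satisfies the full query, so there is no match.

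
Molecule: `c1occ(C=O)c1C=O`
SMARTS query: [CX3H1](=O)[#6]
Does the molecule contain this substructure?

Yes

The pattern [CX3H1](=O)[#6] describes an sp2 carbon with one H, double-bonded to O and single-bonded to carbon — an aldehyde.
The molecule carries an aldehyde (-CHO), whose atoms satisfy every constraint of the query, so the pattern matches.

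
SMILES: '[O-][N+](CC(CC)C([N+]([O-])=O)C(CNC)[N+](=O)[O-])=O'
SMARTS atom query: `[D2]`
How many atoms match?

4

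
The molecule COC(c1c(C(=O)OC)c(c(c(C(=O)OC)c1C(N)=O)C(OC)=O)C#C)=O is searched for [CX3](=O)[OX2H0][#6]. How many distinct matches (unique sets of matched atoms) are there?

4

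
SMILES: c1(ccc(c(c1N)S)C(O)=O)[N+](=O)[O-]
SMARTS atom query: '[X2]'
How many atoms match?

Check the 14 heavy atoms by environment: 6× c (aromatic, X3) → no; 1× N (charge +1, X3) → no; 1× O (charge -1, X1) → no; 2× O (X1) → no; 1× S (X2) → match; 1× C (X3) → no; 1× O (X2) → match; 1× N (X3) → no.
Summing the matching environments: 1 + 1 = 2 matching atoms.

2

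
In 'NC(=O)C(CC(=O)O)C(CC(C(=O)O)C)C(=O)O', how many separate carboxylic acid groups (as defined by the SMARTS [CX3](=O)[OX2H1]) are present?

3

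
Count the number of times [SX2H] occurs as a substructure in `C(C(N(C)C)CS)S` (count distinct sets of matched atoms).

2

[SX2H] is the SMARTS for a thiol: an aliphatic sulfur with two connections, one being H.
The molecule carries 2 separate instances of a thiol (-SH) meeting every constraint; each maps to a distinct set of atoms, giving 2 matches.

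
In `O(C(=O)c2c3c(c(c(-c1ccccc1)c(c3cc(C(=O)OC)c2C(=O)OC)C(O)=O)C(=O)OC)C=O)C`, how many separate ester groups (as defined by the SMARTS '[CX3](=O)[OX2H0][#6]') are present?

[CX3](=O)[OX2H0][#6] is the SMARTS for an ester: a carbonyl carbon bonded to an oxygen that is itself bonded to carbon (no H on that O).
The molecule carries 4 separate instances of a methyl-ester group (-C(=O)OCH3) meeting every constraint; each maps to a distinct set of atoms, giving 4 matches.

4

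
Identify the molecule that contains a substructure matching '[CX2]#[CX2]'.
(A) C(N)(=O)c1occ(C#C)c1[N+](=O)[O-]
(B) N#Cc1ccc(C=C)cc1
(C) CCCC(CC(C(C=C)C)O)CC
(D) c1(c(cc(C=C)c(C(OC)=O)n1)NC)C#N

[CX2]#[CX2] describes a carbon-carbon triple bond (an alkyne).
(A) contains an ethynyl group (-C#CH), which satisfies every atom and bond constraint.
(B) has a nitrile (-C#N) but the triple bond is C#N, not C#C.
(C) has a vinyl group (-CH=CH2) but the C=C is a double bond; both carbons are CX3, not CX2.
(D) has a nitrile (-C#N) but the triple bond is C#N, not C#C.
So the answer is (A).

A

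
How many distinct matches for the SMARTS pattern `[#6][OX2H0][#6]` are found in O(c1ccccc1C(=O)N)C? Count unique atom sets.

1

[#6][OX2H0][#6] is the SMARTS for an ether: an aliphatic oxygen bridging two carbons with no H on the oxygen.
Exactly one fragment in the molecule meets all constraints, giving 1 match.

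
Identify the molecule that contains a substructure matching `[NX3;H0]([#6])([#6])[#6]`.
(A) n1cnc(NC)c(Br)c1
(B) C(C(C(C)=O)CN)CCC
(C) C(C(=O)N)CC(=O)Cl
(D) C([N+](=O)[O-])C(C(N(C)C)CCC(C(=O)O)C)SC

[NX3;H0]([#6])([#6])[#6] describes a trivalent nitrogen with no H, bonded to three carbons (a tertiary amine).
(A) has an N-methylamino group (-NHCH3) but the nitrogen still has one H (H1), not H0.
(B) has a primary amino group (-NH2) but the nitrogen has H2, not H0 with three carbons.
(C) has a primary amide (-C(=O)NH2) but the amide nitrogen has H2 and only one carbon neighbour.
(D) contains a dimethylamino group (-N(CH3)2), which satisfies every atom and bond constraint.
So the answer is (D).

D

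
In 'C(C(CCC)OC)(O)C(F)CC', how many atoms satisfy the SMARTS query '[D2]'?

Check the 12 heavy atoms by environment: 3× C (D2) → match; 3× C (D3) → no; 3× C (D1) → no; 1× O (D1) → no; 1× F (D1) → no; 1× O (D2) → match.
Summing the matching environments: 3 + 1 = 4 matching atoms.

4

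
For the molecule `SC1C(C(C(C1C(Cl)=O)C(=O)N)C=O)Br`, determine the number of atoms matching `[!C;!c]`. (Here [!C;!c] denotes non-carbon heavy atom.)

7

Check the 15 heavy atoms by environment: 8× C → no; 1× Br → match; 3× O → match; 1× Cl → match; 1× N → match; 1× S → match.
Summing the matching environments: 1 + 3 + 1 + 1 + 1 = 7 matching atoms.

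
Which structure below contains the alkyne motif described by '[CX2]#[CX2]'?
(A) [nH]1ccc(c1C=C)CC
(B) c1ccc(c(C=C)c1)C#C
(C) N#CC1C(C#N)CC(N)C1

B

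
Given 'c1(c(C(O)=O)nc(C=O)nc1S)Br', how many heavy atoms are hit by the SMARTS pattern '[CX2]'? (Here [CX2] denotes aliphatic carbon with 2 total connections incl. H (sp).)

0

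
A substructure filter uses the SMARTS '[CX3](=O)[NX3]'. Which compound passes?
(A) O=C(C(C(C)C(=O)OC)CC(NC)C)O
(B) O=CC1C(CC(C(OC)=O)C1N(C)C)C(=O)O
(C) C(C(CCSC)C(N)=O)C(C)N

[CX3](=O)[NX3] describes a carbonyl carbon bonded to a trivalent nitrogen (an amide).
(A) has a methyl-ester group (-C(=O)OCH3) but the carbonyl is bonded to O, not to an NX3 nitrogen.
(B) has a carboxylic acid group (-C(=O)OH) but the carbonyl is bonded to O, not to an NX3 nitrogen.
(C) contains a primary amide (-C(=O)NH2), which satisfies every atom and bond constraint.
So the answer is (C).

C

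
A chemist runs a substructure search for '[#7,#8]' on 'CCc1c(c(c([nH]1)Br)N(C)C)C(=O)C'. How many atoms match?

The query [#7,#8] means: nitrogen or oxygen (comma = OR).
Check the 14 heavy atoms by environment: 1× n (aromatic) → match; 4× c (aromatic) → no; 6× C → no; 1× N → match; 1× Br → no; 1× O → match.
Summing the matching environments: 1 + 1 + 1 = 3 matching atoms.

3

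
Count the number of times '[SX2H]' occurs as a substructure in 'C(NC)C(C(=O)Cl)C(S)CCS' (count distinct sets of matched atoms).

[SX2H] is the SMARTS for a thiol: an aliphatic sulfur with two connections, one being H.
The molecule carries 2 separate instances of a thiol (-SH) meeting every constraint; each maps to a distinct set of atoms, giving 2 matches.

2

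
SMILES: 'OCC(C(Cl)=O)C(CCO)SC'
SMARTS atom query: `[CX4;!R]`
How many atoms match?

Check the 12 heavy atoms by environment: 6× C (X4, acyclic) → match; 2× O (X2, acyclic) → no; 1× S (X2, acyclic) → no; 1× C (X3, acyclic) → no; 1× O (X1, acyclic) → no; 1× Cl (X1, acyclic) → no.
That gives 6 matching atoms.

6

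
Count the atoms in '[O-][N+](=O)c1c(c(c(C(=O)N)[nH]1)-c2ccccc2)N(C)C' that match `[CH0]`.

1

The query [CH0] means: aliphatic carbon with no attached hydrogen.
Check the 20 heavy atoms by environment: 1× n (aromatic, H1) → no; 5× c (aromatic, H0) → no; 5× c (aromatic, H1) → no; 1× N (H0) → no; 2× C (H3) → no; 1× C (H0) → match; 2× O (H0) → no; 1× N (H2) → no; 1× N (charge +1, H0) → no; 1× O (charge -1, H0) → no.
That gives 1 matching atom.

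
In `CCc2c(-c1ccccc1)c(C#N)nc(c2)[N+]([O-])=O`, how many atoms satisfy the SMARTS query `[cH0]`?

The query [cH0] means: aromatic carbon with no attached hydrogen (substituted or ring-fusion).
Check the 19 heavy atoms by environment: 1× n (aromatic, H0) → no; 5× c (aromatic, H0) → match; 6× c (aromatic, H1) → no; 1× N (charge +1, H0) → no; 1× O (charge -1, H0) → no; 1× O (H0) → no; 1× C (H2) → no; 1× C (H3) → no; 1× C (H0) → no; 1× N (H0) → no.
That gives 5 matching atoms.

5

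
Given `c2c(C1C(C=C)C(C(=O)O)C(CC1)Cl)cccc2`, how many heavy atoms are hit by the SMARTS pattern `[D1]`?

Check the 18 heavy atoms by environment: 5× C (D3) → no; 3× C (D2) → no; 1× C (D1) → match; 1× c (aromatic, D3) → no; 5× c (aromatic, D2) → no; 2× O (D1) → match; 1× Cl (D1) → match.
Summing the matching environments: 1 + 2 + 1 = 4 matching atoms.

4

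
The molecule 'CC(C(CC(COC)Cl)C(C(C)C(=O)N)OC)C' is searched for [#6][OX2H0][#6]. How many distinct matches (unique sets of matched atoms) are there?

2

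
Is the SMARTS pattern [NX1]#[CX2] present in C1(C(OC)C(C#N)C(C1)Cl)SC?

Yes

The pattern [NX1]#[CX2] describes a nitrogen triple-bonded to a two-connected carbon — a nitrile.
The molecule carries a nitrile (-C#N), whose atoms satisfy every constraint of the query, so the pattern matches.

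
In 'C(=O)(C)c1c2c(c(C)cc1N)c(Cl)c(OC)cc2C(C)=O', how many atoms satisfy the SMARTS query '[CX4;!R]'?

The query [CX4;!R] means: aliphatic carbon with four total connections, not in a ring.
Check the 21 heavy atoms by environment: 10× c (aromatic, X3, in 6-ring) → no; 2× C (X3, acyclic) → no; 2× O (X1, acyclic) → no; 4× C (X4, acyclic) → match; 1× O (X2, acyclic) → no; 1× Cl (X1, acyclic) → no; 1× N (X3, acyclic) → no.
That gives 4 matching atoms.

4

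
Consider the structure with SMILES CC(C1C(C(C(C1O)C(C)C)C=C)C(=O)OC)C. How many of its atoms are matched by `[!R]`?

Check the 18 heavy atoms by environment: 5× C (in 5-ring) → no; 10× C (acyclic) → match; 3× O (acyclic) → match.
Summing the matching environments: 10 + 3 = 13 matching atoms.

13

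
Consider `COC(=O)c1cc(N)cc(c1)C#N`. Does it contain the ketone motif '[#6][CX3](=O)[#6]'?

No

The pattern [#6][CX3](=O)[#6] describes a carbonyl carbon (no H) flanked by two carbons — a ketone.
The closest candidate here is a methyl-ester group (-C(=O)OCH3), but one neighbour of the carbonyl carbon is O, not C. No other fragment satisfies the full query, so there is no match.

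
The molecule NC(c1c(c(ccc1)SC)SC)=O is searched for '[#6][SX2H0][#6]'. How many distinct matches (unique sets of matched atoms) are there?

[#6][SX2H0][#6] is the SMARTS for a thioether: an aliphatic sulfur bridging two carbons with no H on the sulfur.
The molecule carries 2 separate instances of a methylthio ether (-SCH3) meeting every constraint; each maps to a distinct set of atoms, giving 2 matches.

2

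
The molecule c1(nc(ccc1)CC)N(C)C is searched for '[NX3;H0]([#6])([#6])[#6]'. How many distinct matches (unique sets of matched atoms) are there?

1

[NX3;H0]([#6])([#6])[#6] is the SMARTS for a tertiary amine: a trivalent nitrogen with no H, bonded to three carbons.
Exactly one fragment in the molecule meets all constraints, giving 1 match.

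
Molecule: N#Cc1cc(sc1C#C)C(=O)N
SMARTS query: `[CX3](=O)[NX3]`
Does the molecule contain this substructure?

The pattern [CX3](=O)[NX3] describes a carbonyl carbon bonded to a trivalent nitrogen — an amide.
The molecule carries a primary amide (-C(=O)NH2), whose atoms satisfy every constraint of the query, so the pattern matches.

Yes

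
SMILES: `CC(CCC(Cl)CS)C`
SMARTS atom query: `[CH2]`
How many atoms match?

The query [CH2] means: aliphatic carbon with exactly two hydrogens.
Check the 9 heavy atoms by environment: 3× C (H2) → match; 2× C (H1) → no; 1× S (H1) → no; 2× C (H3) → no; 1× Cl (H0) → no.
That gives 3 matching atoms.

3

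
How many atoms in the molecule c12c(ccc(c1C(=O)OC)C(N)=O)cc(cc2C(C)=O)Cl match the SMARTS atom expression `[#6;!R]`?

The query [#6;!R] means: carbon not in any ring.
Check the 21 heavy atoms by environment: 10× c (aromatic, in 6-ring) → no; 1× Cl (acyclic) → no; 5× C (acyclic) → match; 4× O (acyclic) → no; 1× N (acyclic) → no.
That gives 5 matching atoms.

5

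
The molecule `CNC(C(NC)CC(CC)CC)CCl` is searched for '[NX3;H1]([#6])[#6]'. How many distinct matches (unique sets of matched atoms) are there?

[NX3;H1]([#6])[#6] is the SMARTS for a secondary amine: a trivalent nitrogen with one H, bonded to two carbons.
The molecule carries 2 separate instances of an N-methylamino group (-NHCH3) meeting every constraint; each maps to a distinct set of atoms, giving 2 matches.

2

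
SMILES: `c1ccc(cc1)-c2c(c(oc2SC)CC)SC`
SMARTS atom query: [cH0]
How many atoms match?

The query [cH0] means: aromatic carbon with no attached hydrogen (substituted or ring-fusion).
Check the 17 heavy atoms by environment: 1× o (aromatic, H0) → no; 5× c (aromatic, H0) → match; 1× C (H2) → no; 3× C (H3) → no; 2× S (H0) → no; 5× c (aromatic, H1) → no.
That gives 5 matching atoms.

5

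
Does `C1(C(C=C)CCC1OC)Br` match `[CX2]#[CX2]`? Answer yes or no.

The pattern [CX2]#[CX2] describes a carbon-carbon triple bond — an alkyne.
The closest candidate here is a vinyl group (-CH=CH2), but the C=C is a double bond; both carbons are CX3, not CX2. No other fragment satisfies the full query, so there is no match.

No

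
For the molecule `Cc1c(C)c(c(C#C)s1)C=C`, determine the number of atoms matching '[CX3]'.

2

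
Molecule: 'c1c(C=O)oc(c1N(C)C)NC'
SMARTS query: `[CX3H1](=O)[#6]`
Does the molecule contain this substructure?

The pattern [CX3H1](=O)[#6] describes an sp2 carbon with one H, double-bonded to O and single-bonded to carbon — an aldehyde.
The molecule carries an aldehyde (-CHO), whose atoms satisfy every constraint of the query, so the pattern matches.

Yes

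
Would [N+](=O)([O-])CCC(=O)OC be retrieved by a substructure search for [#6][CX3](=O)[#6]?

No

The pattern [#6][CX3](=O)[#6] describes a carbonyl carbon (no H) flanked by two carbons — a ketone.
The closest candidate here is a methyl-ester group (-C(=O)OCH3), but one neighbour of the carbonyl carbon is O, not C. No other fragment satisfies the full query, so there is no match.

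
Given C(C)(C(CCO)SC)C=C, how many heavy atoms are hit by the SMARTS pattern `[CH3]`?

2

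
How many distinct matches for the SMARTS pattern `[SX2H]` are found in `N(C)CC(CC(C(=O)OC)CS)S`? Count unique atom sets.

[SX2H] is the SMARTS for a thiol: an aliphatic sulfur with two connections, one being H.
The molecule carries 2 separate instances of a thiol (-SH) meeting every constraint; each maps to a distinct set of atoms, giving 2 matches.

2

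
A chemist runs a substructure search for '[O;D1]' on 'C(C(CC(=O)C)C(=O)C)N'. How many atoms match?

2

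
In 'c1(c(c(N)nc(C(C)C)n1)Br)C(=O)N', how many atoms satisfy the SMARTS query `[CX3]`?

The query [CX3] means: C with X3: aliphatic carbon with exactly 3 total connections.
Check the 14 heavy atoms by environment: 2× n (aromatic, X2) → no; 4× c (aromatic, X3) → no; 1× Br (X1) → no; 2× N (X3) → no; 3× C (X4) → no; 1× C (X3) → match; 1× O (X1) → no.
That gives 1 matching atom.

1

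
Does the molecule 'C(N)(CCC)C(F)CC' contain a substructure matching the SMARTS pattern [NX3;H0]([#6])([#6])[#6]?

No

The pattern [NX3;H0]([#6])([#6])[#6] describes a trivalent nitrogen with no H, bonded to three carbons — a tertiary amine.
The closest candidate here is a primary amino group (-NH2), but the nitrogen has H2, not H0 with three carbons. No other fragment satisfies the full query, so there is no match.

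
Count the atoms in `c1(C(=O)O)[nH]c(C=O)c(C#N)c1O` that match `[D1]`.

5

The query [D1] means: atom with exactly one heavy-atom neighbour (degree 1).
Check the 13 heavy atoms by environment: 1× n (aromatic, D2) → no; 4× c (aromatic, D3) → no; 2× C (D2) → no; 1× N (D1) → match; 4× O (D1) → match; 1× C (D3) → no.
Summing the matching environments: 1 + 4 = 5 matching atoms.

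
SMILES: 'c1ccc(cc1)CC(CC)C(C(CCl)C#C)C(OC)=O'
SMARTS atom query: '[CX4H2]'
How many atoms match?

3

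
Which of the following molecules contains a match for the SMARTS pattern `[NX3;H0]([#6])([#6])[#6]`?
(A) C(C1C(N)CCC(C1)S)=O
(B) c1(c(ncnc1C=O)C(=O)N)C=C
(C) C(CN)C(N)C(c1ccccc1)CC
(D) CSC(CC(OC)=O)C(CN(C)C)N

D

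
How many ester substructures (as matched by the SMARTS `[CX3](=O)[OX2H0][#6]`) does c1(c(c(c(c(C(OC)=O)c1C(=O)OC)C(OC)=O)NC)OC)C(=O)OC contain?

4

[CX3](=O)[OX2H0][#6] is the SMARTS for an ester: a carbonyl carbon bonded to an oxygen that is itself bonded to carbon (no H on that O).
The molecule carries 4 separate instances of a methyl-ester group (-C(=O)OCH3) meeting every constraint; each maps to a distinct set of atoms, giving 4 matches.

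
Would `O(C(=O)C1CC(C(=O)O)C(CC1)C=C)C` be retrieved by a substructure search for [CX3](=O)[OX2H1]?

The pattern [CX3](=O)[OX2H1] describes an sp2 carbon double-bonded to O and single-bonded to an -OH oxygen — a carboxylic acid.
The molecule carries a carboxylic acid group (-C(=O)OH), whose atoms satisfy every constraint of the query, so the pattern matches.

Yes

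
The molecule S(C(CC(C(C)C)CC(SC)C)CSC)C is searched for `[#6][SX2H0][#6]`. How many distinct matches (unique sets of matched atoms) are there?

3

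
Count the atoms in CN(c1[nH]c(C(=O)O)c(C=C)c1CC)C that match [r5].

5

Check the 15 heavy atoms by environment: 1× n (aromatic, in 5-ring) → match; 4× c (aromatic, in 5-ring) → match; 7× C (acyclic) → no; 2× O (acyclic) → no; 1× N (acyclic) → no.
Summing the matching environments: 1 + 4 = 5 matching atoms.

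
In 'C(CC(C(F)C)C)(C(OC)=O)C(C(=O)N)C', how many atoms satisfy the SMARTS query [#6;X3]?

The query [#6;X3] means: any carbon (aromatic or not) with three total connections.
Check the 16 heavy atoms by environment: 9× C (X4) → no; 2× C (X3) → match; 2× O (X1) → no; 1× N (X3) → no; 1× O (X2) → no; 1× F (X1) → no.
That gives 2 matching atoms.

2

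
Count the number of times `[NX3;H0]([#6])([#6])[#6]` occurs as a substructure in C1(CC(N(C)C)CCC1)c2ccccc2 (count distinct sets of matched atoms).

[NX3;H0]([#6])([#6])[#6] is the SMARTS for a tertiary amine: a trivalent nitrogen with no H, bonded to three carbons.
Exactly one fragment in the molecule meets all constraints, giving 1 match.

1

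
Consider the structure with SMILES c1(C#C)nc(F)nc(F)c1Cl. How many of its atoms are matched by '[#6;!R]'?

2

The query [#6;!R] means: carbon not in any ring.
Check the 11 heavy atoms by environment: 2× n (aromatic, in 6-ring) → no; 4× c (aromatic, in 6-ring) → no; 2× F (acyclic) → no; 1× Cl (acyclic) → no; 2× C (acyclic) → match.
That gives 2 matching atoms.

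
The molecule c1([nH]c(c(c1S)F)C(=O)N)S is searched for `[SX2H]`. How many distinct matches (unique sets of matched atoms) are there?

[SX2H] is the SMARTS for a thiol: an aliphatic sulfur with two connections, one being H.
The molecule carries 2 separate instances of a thiol (-SH) meeting every constraint; each maps to a distinct set of atoms, giving 2 matches.

2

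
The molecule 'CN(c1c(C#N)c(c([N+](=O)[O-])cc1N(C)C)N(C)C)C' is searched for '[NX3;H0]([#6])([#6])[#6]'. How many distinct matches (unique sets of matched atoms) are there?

3

[NX3;H0]([#6])([#6])[#6] is the SMARTS for a tertiary amine: a trivalent nitrogen with no H, bonded to three carbons.
The molecule carries 3 separate instances of a dimethylamino group (-N(CH3)2) meeting every constraint; each maps to a distinct set of atoms, giving 3 matches.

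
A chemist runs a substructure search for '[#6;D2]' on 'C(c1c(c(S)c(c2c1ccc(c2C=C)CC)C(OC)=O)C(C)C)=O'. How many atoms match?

The query [#6;D2] means: any carbon bonded to exactly two heavy atoms.
Check the 24 heavy atoms by environment: 8× c (aromatic, D3) → no; 2× c (aromatic, D2) → match; 1× S (D1) → no; 3× C (D2) → match; 2× O (D1) → no; 5× C (D1) → no; 2× C (D3) → no; 1× O (D2) → no.
Summing the matching environments: 2 + 3 = 5 matching atoms.

5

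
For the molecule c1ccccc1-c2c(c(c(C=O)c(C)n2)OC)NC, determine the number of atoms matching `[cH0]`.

6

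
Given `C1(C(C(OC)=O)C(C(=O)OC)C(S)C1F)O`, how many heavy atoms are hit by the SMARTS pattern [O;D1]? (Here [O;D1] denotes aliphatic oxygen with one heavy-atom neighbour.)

3

The query [O;D1] means: aliphatic oxygen bonded to exactly one heavy atom.
Check the 16 heavy atoms by environment: 7× C (D3) → no; 3× O (D1) → match; 2× O (D2) → no; 2× C (D1) → no; 1× F (D1) → no; 1× S (D1) → no.
That gives 3 matching atoms.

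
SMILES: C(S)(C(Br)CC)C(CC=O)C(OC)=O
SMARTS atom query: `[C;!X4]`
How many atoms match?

The query [C;!X4] means: aliphatic carbon that does not have four total connections.
Check the 14 heavy atoms by environment: 7× C (X4) → no; 1× S (X2) → no; 2× C (X3) → match; 2× O (X1) → no; 1× Br (X1) → no; 1× O (X2) → no.
That gives 2 matching atoms.

2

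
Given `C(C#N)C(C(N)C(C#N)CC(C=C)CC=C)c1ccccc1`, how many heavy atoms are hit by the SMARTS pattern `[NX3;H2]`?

Check the 22 heavy atoms by environment: 3× C (H2, X4) → no; 4× C (H1, X4) → no; 1× N (H2, X3) → match; 2× C (H0, X2) → no; 2× N (H0, X1) → no; 2× C (H1, X3) → no; 2× C (H2, X3) → no; 1× c (aromatic, H0, X3) → no; 5× c (aromatic, H1, X3) → no.
That gives 1 matching atom.

1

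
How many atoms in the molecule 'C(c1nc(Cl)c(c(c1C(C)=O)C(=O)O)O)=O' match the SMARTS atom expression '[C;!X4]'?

3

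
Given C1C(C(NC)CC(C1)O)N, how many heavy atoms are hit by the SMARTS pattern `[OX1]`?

0

Check the 10 heavy atoms by environment: 7× C (X4) → no; 2× N (X3) → no; 1× O (X2) → no.
No environment satisfies the query, so 0 matching atoms.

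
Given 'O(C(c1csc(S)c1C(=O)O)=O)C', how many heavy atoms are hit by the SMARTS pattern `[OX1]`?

2

The query [OX1] means: aliphatic oxygen with one total connection — typically a carbonyl =O or an oxide.
Check the 13 heavy atoms by environment: 1× s (aromatic, X2) → no; 4× c (aromatic, X3) → no; 1× S (X2) → no; 2× C (X3) → no; 2× O (X1) → match; 2× O (X2) → no; 1× C (X4) → no.
That gives 2 matching atoms.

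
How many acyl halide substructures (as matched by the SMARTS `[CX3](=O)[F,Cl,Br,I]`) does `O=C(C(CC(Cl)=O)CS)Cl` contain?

[CX3](=O)[F,Cl,Br,I] is the SMARTS for an acyl halide: a carbonyl carbon bonded to a halogen.
The molecule carries 2 separate instances of an acyl chloride (-C(=O)Cl) meeting every constraint; each maps to a distinct set of atoms, giving 2 matches.

2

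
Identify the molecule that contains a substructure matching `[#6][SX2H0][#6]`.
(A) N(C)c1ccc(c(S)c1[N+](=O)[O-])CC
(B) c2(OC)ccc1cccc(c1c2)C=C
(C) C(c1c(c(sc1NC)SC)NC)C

[#6][SX2H0][#6] describes an aliphatic sulfur bridging two carbons with no H on the sulfur (a thioether).
(A) has a thiol (-SH) but the sulfur has H1, not H0 bridging two carbons.
(B) has a methoxy ether (-OCH3) but the bridging atom is O, not S.
(C) contains a methylthio ether (-SCH3), which satisfies every atom and bond constraint.
So the answer is (C).

C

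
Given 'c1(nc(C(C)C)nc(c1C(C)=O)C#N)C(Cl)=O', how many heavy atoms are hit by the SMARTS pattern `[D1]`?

7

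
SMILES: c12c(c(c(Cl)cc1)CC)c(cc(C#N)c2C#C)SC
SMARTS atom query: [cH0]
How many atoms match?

7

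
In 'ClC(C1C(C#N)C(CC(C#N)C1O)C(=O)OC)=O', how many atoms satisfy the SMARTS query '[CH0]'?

The query [CH0] means: aliphatic carbon with no attached hydrogen.
Check the 18 heavy atoms by environment: 5× C (H1) → no; 1× C (H2) → no; 4× C (H0) → match; 3× O (H0) → no; 1× C (H3) → no; 1× O (H1) → no; 1× Cl (H0) → no; 2× N (H0) → no.
That gives 4 matching atoms.

4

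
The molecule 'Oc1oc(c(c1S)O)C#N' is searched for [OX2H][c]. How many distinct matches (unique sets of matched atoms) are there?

2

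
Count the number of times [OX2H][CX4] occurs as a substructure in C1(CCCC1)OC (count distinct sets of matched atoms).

0

[OX2H][CX4] is the SMARTS for an aliphatic alcohol: a hydroxyl oxygen bound to an sp3 (X4) carbon.
The molecule has a methoxy ether (-OCH3), but the oxygen has H0 (ether), not H1; nothing else fits, so there are 0 matches.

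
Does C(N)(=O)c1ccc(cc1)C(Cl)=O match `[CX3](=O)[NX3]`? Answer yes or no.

Yes

The pattern [CX3](=O)[NX3] describes a carbonyl carbon bonded to a trivalent nitrogen — an amide.
The molecule carries a primary amide (-C(=O)NH2), whose atoms satisfy every constraint of the query, so the pattern matches.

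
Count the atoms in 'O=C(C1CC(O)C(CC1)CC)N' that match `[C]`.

Check the 12 heavy atoms by environment: 9× C → match; 2× O → no; 1× N → no.
That gives 9 matching atoms.

9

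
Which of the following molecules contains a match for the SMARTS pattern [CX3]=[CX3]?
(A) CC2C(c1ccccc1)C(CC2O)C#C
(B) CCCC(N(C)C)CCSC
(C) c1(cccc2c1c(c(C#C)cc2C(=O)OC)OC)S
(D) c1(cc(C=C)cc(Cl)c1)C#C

D

[CX3]=[CX3] describes a non-aromatic C=C double bond between two sp2 carbons (an alkene).
(A) has an ethynyl group (-C#CH) but the C-C bond is a triple bond, not a double bond.
(B) has an ethyl group (-CH2CH3) but its C-C bond is a single bond between CX4 carbons, not CX3=CX3.
(C) has an ethynyl group (-C#CH) but the C-C bond is a triple bond, not a double bond.
(D) contains a vinyl group (-CH=CH2), which satisfies every atom and bond constraint.
So the answer is (D).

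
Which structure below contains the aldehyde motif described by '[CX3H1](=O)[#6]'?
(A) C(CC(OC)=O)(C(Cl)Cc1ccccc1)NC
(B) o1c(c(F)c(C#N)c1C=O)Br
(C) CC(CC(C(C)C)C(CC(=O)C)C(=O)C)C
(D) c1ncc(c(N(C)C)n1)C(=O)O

[CX3H1](=O)[#6] describes an sp2 carbon with one H, double-bonded to O and single-bonded to carbon (an aldehyde).
(A) has a methyl-ester group (-C(=O)OCH3) but the carbonyl carbon has H0, not H1.
(B) contains an aldehyde (-CHO), which satisfies every atom and bond constraint.
(C) has an acetyl/ketone group (-C(=O)CH3) but the carbonyl carbon has H0 (two carbon neighbours), not H1.
(D) has a carboxylic acid group (-C(=O)OH) but the carbonyl carbon has H0 and is bonded to O, not H1.
So the answer is (B).

B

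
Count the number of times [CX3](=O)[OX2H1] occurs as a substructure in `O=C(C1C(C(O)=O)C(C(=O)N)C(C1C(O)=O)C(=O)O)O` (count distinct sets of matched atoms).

[CX3](=O)[OX2H1] is the SMARTS for a carboxylic acid: an sp2 carbon double-bonded to O and single-bonded to an -OH oxygen.
The molecule carries 4 separate instances of a carboxylic acid group (-C(=O)OH) meeting every constraint; each maps to a distinct set of atoms, giving 4 matches.

4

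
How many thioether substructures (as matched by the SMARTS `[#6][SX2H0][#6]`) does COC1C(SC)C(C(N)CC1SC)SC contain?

3

[#6][SX2H0][#6] is the SMARTS for a thioether: an aliphatic sulfur bridging two carbons with no H on the sulfur.
The molecule carries 3 separate instances of a methylthio ether (-SCH3) meeting every constraint; each maps to a distinct set of atoms, giving 3 matches.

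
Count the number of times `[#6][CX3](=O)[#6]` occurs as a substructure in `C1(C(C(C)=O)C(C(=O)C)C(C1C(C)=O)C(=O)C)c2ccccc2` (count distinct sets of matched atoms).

4

[#6][CX3](=O)[#6] is the SMARTS for a ketone: a carbonyl carbon (no H) flanked by two carbons.
The molecule carries 4 separate instances of an acetyl/ketone group (-C(=O)CH3) meeting every constraint; each maps to a distinct set of atoms, giving 4 matches.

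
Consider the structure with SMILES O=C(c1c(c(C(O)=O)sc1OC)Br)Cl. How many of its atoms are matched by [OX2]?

2

The query [OX2] means: aliphatic oxygen with two total connections — ether, hydroxyl, or ester single-bond O.
Check the 14 heavy atoms by environment: 1× s (aromatic, X2) → no; 4× c (aromatic, X3) → no; 2× C (X3) → no; 2× O (X1) → no; 2× O (X2) → match; 1× Br (X1) → no; 1× C (X4) → no; 1× Cl (X1) → no.
That gives 2 matching atoms.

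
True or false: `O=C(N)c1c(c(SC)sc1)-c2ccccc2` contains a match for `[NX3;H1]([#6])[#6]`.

False

The pattern [NX3;H1]([#6])[#6] describes a trivalent nitrogen with one H, bonded to two carbons — a secondary amine.
The closest candidate here is a primary amide (-C(=O)NH2), but the -C(=O)NH2 nitrogen has H2, not H1. No other fragment satisfies the full query, so there is no match.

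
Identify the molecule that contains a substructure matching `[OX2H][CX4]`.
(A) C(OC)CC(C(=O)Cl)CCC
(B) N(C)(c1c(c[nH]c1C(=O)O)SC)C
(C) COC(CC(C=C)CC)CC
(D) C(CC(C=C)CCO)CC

[OX2H][CX4] describes a hydroxyl oxygen bound to an sp3 (X4) carbon (an aliphatic alcohol).
(A) has a methoxy ether (-OCH3) but the oxygen has H0 (ether), not H1.
(B) has a carboxylic acid group (-C(=O)OH) but the -OH is on a CX3 carbonyl carbon, not a CX4 carbon.
(C) has a methoxy ether (-OCH3) but the oxygen has H0 (ether), not H1.
(D) contains a hydroxyl group (-OH), which satisfies every atom and bond constraint.
So the answer is (D).

D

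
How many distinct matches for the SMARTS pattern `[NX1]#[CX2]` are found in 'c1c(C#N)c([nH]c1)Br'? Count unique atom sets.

1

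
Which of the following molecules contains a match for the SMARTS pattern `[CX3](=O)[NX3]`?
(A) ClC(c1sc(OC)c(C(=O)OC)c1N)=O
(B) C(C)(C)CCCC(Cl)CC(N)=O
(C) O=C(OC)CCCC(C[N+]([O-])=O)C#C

B

[CX3](=O)[NX3] describes a carbonyl carbon bonded to a trivalent nitrogen (an amide).
(A) has a methyl-ester group (-C(=O)OCH3) but the carbonyl is bonded to O, not to an NX3 nitrogen.
(B) contains a primary amide (-C(=O)NH2), which satisfies every atom and bond constraint.
(C) has a methyl-ester group (-C(=O)OCH3) but the carbonyl is bonded to O, not to an NX3 nitrogen.
So the answer is (B).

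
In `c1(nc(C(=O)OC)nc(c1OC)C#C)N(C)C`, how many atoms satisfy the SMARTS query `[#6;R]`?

4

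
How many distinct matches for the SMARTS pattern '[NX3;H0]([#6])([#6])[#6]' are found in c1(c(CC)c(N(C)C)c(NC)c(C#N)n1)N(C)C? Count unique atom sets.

2

[NX3;H0]([#6])([#6])[#6] is the SMARTS for a tertiary amine: a trivalent nitrogen with no H, bonded to three carbons.
The molecule carries 2 separate instances of a dimethylamino group (-N(CH3)2) meeting every constraint; each maps to a distinct set of atoms, giving 2 matches.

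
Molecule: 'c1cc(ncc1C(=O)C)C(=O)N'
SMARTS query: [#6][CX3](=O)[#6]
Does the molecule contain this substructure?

Yes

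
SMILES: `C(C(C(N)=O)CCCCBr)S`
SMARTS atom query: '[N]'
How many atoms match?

The query [N] means: uppercase N matches aliphatic (non-aromatic) nitrogen only.
Check the 11 heavy atoms by environment: 7× C → no; 1× Br → no; 1× S → no; 1× O → no; 1× N → match.
That gives 1 matching atom.

1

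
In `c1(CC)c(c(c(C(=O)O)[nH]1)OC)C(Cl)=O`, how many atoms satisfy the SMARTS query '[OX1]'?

2

Check the 15 heavy atoms by environment: 1× n (aromatic, X3) → no; 4× c (aromatic, X3) → no; 2× C (X3) → no; 2× O (X1) → match; 1× Cl (X1) → no; 3× C (X4) → no; 2× O (X2) → no.
That gives 2 matching atoms.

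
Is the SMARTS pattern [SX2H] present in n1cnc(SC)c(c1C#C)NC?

The pattern [SX2H] describes an aliphatic sulfur with two connections, one being H — a thiol.
The closest candidate here is a methylthio ether (-SCH3), but the sulfur has H0 (bonded to two carbons), not H1. No other fragment satisfies the full query, so there is no match.

No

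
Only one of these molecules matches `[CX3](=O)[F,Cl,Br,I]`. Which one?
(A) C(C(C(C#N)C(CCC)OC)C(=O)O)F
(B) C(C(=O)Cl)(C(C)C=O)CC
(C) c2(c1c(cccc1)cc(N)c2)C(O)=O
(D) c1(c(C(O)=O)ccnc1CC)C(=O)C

[CX3](=O)[F,Cl,Br,I] describes a carbonyl carbon bonded to a halogen (an acyl halide).
(A) has a carboxylic acid group (-C(=O)OH) but the carbonyl is bonded to -OH, not to a halogen.
(B) contains an acyl chloride (-C(=O)Cl), which satisfies every atom and bond constraint.
(C) has a carboxylic acid group (-C(=O)OH) but the carbonyl is bonded to -OH, not to a halogen.
(D) has a carboxylic acid group (-C(=O)OH) but the carbonyl is bonded to -OH, not to a halogen.
So the answer is (B).

B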